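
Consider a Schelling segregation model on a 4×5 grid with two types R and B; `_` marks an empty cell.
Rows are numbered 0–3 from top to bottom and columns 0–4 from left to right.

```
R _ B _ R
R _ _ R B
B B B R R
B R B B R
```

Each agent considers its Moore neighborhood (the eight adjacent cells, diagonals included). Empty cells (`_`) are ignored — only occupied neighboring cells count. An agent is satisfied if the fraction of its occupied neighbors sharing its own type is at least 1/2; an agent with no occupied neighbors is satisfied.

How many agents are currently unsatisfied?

6

Row 0: (0,0)R 1/1 ok · (0,2)B 0/1 unhappy · (0,4)R 1/2 ok
Row 1: (1,0)R 1/3 unhappy · (1,3)R 3/6 ok · (1,4)B 0/4 unhappy
Row 2: (2,0)B 2/4 ok · (2,1)B 4/6 ok · (2,2)B 3/6 ok · (2,3)R 3/7 unhappy · (2,4)R 3/5 ok
Row 3: (3,0)B 2/3 ok · (3,1)R 0/5 unhappy · (3,2)B 3/5 ok · (3,3)B 2/5 unhappy · (3,4)R 2/3 ok
Unsatisfied: (0,2), (1,0), (1,4), (2,3), (3,1), (3,3) — 6 in total.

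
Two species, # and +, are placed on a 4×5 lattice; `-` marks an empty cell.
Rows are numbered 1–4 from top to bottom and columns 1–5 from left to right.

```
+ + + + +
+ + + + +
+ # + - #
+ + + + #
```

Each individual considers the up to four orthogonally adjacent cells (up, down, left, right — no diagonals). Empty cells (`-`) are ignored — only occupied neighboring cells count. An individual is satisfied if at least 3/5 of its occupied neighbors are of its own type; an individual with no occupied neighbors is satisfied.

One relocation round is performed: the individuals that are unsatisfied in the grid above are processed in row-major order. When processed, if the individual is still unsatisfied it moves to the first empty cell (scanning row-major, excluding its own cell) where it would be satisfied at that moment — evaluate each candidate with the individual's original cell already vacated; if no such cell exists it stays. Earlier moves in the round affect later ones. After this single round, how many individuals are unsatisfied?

Initially unsatisfied (in order): (3,2), (3,5), (4,4), (4,5).
  (3,2): no empty cell satisfies it; stays.
  (3,5): no empty cell satisfies it; stays.
  (4,4) → (3,4).
  (4,5): now satisfied by earlier moves; stays.
Resulting grid:
+ + + + +
+ + + + +
+ # + + #
+ + + - #
Unsatisfied now: (3,2), (3,5).

2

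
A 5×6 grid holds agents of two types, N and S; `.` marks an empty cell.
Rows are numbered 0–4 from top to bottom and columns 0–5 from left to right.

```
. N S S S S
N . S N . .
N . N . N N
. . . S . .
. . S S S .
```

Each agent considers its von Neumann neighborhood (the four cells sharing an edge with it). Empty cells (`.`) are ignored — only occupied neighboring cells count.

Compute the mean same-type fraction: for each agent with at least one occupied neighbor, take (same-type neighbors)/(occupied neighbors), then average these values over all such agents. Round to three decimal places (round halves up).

(0,1)N 0/1
(0,2)S 2/3
(0,3)S 2/3
(0,4)S 2/2
(0,5)S 1/1
(1,0)N 1/1
(1,2)S 1/3
(1,3)N 0/2
(2,0)N 1/1
(2,2)N 0/1
(2,4)N 1/1
(2,5)N 1/1
(3,3)S 1/1
(4,2)S 1/1
(4,3)S 3/3
(4,4)S 1/1
Sum over 16 agents: 0/1 + 2/3 + 2/3 + 2/2 + 1/1 + 1/1 + 1/3 + 0/2 + 1/1 + 0/1 + 1/1 + 1/1 + 1/1 + 1/1 + 3/3 + 1/1 = 35/3; mean = 35/3 ÷ 16 = 35/48 = 0.729166… → 0.729.

0.729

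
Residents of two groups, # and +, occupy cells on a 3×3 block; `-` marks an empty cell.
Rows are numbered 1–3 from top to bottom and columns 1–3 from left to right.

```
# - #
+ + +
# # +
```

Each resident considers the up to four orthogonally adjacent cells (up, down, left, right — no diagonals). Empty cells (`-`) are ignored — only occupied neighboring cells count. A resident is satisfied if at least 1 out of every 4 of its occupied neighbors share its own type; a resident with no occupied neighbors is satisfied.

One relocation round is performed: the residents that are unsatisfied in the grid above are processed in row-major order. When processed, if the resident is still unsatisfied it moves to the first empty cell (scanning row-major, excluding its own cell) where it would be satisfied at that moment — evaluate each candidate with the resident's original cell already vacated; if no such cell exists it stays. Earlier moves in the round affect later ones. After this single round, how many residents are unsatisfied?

0

Initially unsatisfied (in order): (1,1), (1,3).
  (1,1) → (1,2).
  (1,3): now satisfied by earlier moves; stays.
Resulting grid:
- # #
+ + +
# # +
All satisfied now.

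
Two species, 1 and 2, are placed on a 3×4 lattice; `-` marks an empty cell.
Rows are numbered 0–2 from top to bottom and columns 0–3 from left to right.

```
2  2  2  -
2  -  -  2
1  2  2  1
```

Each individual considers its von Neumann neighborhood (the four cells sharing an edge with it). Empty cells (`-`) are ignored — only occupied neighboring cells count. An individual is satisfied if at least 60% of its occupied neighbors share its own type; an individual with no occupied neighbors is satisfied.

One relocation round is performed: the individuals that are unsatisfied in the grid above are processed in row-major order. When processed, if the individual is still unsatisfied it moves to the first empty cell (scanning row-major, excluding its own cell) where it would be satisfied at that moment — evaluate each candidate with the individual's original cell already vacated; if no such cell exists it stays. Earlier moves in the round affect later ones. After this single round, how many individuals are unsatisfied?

Initially unsatisfied (in order): (1,0), (1,3), (2,0), (2,1), (2,2), (2,3).
  (1,0) → (0,3).
  (1,3) → (1,1).
  (2,0): no empty cell satisfies it; stays.
  (2,1): now satisfied by earlier moves; stays.
  (2,2) → (1,0).
  (2,3): now satisfied by earlier moves; stays.
Resulting grid:
2 2 2 2
2 2 - -
1 2 - 1
Unsatisfied now: (2,0), (2,1).

2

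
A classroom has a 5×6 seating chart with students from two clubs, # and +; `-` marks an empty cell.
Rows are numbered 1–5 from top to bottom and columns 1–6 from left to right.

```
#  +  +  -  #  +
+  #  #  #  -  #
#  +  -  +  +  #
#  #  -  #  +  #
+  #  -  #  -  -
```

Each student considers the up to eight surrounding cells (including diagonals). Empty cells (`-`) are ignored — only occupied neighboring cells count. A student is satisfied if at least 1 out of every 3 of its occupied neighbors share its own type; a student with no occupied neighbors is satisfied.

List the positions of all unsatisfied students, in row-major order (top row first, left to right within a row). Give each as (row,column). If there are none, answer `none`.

(1,3), (1,6), (3,2), (3,5), (4,4), (5,1)

(1,1)# 1/3 ✓
(1,2)+ 2/5 ✓
(1,3)+ 1/4 ✗
(1,5)# 2/3 ✓
(1,6)+ 0/2 ✗
(2,1)+ 2/5 ✓
(2,2)# 3/7 ✓
(2,3)# 2/6 ✓
(2,4)# 2/5 ✓
(2,6)# 2/4 ✓
(3,1)# 3/5 ✓
(3,2)+ 1/6 ✗
(3,4)+ 2/5 ✓
(3,5)+ 2/7 ✗
(3,6)# 2/4 ✓
(4,1)# 3/5 ✓
(4,2)# 3/5 ✓
(4,4)# 1/4 ✗
(4,5)+ 2/6 ✓
(4,6)# 1/3 ✓
(5,1)+ 0/3 ✗
(5,2)# 2/3 ✓
(5,4)# 1/2 ✓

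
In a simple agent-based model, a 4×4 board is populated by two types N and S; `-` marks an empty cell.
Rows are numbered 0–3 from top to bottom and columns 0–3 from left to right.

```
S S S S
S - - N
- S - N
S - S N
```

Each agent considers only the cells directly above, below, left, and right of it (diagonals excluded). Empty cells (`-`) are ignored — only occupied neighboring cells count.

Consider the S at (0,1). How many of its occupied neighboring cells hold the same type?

2

Occupied neighbors of (0,1): (0,0)=S, (0,2)=S.
Same type (S): 2 of 2.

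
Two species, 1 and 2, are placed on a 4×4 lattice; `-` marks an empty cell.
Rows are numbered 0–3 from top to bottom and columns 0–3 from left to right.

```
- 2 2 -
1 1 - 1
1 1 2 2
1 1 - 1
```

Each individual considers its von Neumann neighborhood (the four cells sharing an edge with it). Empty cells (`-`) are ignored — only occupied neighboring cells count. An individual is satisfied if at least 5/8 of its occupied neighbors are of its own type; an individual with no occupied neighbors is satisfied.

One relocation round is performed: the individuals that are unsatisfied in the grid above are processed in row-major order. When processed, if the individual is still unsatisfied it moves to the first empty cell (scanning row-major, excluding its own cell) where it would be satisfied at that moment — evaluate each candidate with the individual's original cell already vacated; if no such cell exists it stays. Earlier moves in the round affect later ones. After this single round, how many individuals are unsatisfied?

Initially unsatisfied (in order): (0,1), (1,3), (2,2), (2,3), (3,3).
  (0,1): no empty cell satisfies it; stays.
  (1,3) → (3,2).
  (2,2) → (0,3).
  (2,3) → (1,3).
  (3,3): now satisfied by earlier moves; stays.
Resulting grid:
- 2 2 2
1 1 - 2
1 1 - -
1 1 1 1
Unsatisfied now: (0,1).

1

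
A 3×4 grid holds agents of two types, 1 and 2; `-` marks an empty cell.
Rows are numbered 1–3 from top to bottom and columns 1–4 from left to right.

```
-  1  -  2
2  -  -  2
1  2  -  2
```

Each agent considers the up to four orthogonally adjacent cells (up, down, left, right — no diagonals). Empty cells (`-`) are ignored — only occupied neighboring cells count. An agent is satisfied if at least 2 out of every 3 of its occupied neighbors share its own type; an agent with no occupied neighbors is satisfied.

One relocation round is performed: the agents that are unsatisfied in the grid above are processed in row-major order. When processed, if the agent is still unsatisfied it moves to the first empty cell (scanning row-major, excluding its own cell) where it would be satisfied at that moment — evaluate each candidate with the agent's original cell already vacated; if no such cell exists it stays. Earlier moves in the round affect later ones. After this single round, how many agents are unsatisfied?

0

Initially unsatisfied (in order): (2,1), (3,1), (3,2).
  (2,1) → (2,3).
  (3,1) → (1,1).
  (3,2): now satisfied by earlier moves; stays.
Resulting grid:
1 1 - 2
- - 2 2
- 2 - 2
All satisfied now.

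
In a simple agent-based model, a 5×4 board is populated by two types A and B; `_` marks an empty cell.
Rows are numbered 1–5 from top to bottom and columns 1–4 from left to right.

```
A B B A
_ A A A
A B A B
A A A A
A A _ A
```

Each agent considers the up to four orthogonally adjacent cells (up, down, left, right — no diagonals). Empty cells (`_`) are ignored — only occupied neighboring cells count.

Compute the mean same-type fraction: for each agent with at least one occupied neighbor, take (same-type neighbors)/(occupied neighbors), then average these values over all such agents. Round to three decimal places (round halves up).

Row 1: (1,1)A 0/1 · (1,2)B 1/3 · (1,3)B 1/3 · (1,4)A 1/2
Row 2: (2,2)A 1/3 · (2,3)A 3/4 · (2,4)A 2/3
Row 3: (3,1)A 1/2 · (3,2)B 0/4 · (3,3)A 2/4 · (3,4)B 0/3
Row 4: (4,1)A 3/3 · (4,2)A 3/4 · (4,3)A 3/3 · (4,4)A 2/3
Row 5: (5,1)A 2/2 · (5,2)A 2/2 · (5,4)A 1/1
Sum over 18 agents: 0/1 + 1/3 + 1/3 + 1/2 + 1/3 + 3/4 + 2/3 + 1/2 + 0/4 + 2/4 + 0/3 + 3/3 + 3/4 + 3/3 + 2/3 + 2/2 + 2/2 + 1/1 = 31/3; mean = 31/3 ÷ 18 = 31/54 = 0.574074… → 0.574.

0.574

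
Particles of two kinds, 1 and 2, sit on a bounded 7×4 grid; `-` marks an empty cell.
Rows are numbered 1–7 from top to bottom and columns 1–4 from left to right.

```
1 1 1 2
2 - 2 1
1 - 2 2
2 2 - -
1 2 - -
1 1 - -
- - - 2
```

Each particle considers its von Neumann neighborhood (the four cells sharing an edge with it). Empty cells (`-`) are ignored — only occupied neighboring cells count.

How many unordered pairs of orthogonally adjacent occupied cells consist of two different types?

Scan each occupied cell's neighbors to the right and below so each pair is counted once.
Row 1: 1(1,1)–1(1,2)= 1(1,1)–2(2,1)≠ 1(1,2)–1(1,3)= 1(1,3)–2(1,4)≠ 1(1,3)–2(2,3)≠ 2(1,4)–1(2,4)≠  → 4/6 unlike.
Row 2: 2(2,1)–1(3,1)≠ 2(2,3)–1(2,4)≠ 2(2,3)–2(3,3)= 1(2,4)–2(3,4)≠  → 3/4 unlike.
Row 3: 1(3,1)–2(4,1)≠ 2(3,3)–2(3,4)=  → 1/2 unlike.
Row 4: 2(4,1)–2(4,2)= 2(4,1)–1(5,1)≠ 2(4,2)–2(5,2)=  → 1/3 unlike.
Row 5: 1(5,1)–2(5,2)≠ 1(5,1)–1(6,1)= 2(5,2)–1(6,2)≠  → 2/3 unlike.
Row 6: 1(6,1)–1(6,2)=  → 0/1 unlike.
Total adjacent occupied pairs: 19; unlike-type pairs: 11.

11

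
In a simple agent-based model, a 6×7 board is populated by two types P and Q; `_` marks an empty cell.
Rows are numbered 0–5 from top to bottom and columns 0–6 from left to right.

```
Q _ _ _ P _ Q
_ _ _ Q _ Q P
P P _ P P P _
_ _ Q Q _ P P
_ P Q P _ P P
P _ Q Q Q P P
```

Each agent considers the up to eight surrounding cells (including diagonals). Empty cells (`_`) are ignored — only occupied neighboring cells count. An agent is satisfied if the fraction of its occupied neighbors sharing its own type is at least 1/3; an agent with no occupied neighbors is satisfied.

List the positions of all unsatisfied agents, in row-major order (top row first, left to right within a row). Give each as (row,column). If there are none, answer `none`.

(0,0)Q 0/0 satisfied
(0,4)P 0/2 not
(0,6)Q 1/2 satisfied
(1,3)Q 0/3 not
(1,5)Q 1/5 not
(1,6)P 1/3 satisfied
(2,0)P 1/1 satisfied
(2,1)P 1/2 satisfied
(2,3)P 1/4 not
(2,4)P 3/6 satisfied
(2,5)P 4/5 satisfied
(3,2)Q 2/6 satisfied
(3,3)Q 2/5 satisfied
(3,5)P 5/5 satisfied
(3,6)P 4/4 satisfied
(4,1)P 1/4 not
(4,2)Q 4/6 satisfied
(4,3)P 0/6 not
(4,5)P 5/6 satisfied
(4,6)P 5/5 satisfied
(5,0)P 1/1 satisfied
(5,2)Q 2/4 satisfied
(5,3)Q 3/4 satisfied
(5,4)Q 1/4 not
(5,5)P 3/4 satisfied
(5,6)P 3/3 satisfied

(0,4), (1,3), (1,5), (2,3), (4,1), (4,3), (5,4)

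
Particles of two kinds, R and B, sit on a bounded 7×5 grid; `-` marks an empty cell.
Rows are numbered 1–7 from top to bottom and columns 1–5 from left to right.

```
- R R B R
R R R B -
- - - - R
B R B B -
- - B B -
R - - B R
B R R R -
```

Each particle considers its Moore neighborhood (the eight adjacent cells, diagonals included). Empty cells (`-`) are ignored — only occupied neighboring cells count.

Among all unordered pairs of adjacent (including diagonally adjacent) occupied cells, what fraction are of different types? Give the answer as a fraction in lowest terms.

Scan each occupied cell's neighbors to the right and below (and the two forward diagonals) so each pair is counted once.
From row 1: 5 unlike of 12 pairs (running 5/12).
From row 2: 2 unlike of 4 pairs (running 7/16).
From row 3: 1 unlike of 1 pairs (running 8/17).
From row 4: 3 unlike of 8 pairs (running 11/25).
From row 5: 1 unlike of 4 pairs (running 12/29).
From row 6: 4 unlike of 6 pairs (running 16/35).
From row 7: 1 unlike of 3 pairs (running 17/38).
Total adjacent occupied pairs: 38; unlike-type pairs: 17.
17/38 is already in lowest terms.

17/38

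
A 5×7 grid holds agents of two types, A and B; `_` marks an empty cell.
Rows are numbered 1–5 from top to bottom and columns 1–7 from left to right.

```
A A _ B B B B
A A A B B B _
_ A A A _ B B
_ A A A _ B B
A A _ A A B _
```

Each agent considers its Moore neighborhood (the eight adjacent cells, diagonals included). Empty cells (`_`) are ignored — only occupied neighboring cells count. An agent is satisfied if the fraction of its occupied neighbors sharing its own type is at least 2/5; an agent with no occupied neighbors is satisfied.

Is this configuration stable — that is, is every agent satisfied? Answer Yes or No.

Yes

(1,1)A 3/3 ✓
(1,2)A 4/4 ✓
(1,4)B 3/4 ✓
(1,5)B 5/5 ✓
(1,6)B 4/4 ✓
(1,7)B 2/2 ✓
(2,1)A 4/4 ✓
(2,2)A 6/6 ✓
(2,3)A 5/7 ✓
(2,4)B 3/6 ✓
(2,5)B 6/7 ✓
(2,6)B 6/6 ✓
(3,2)A 6/6 ✓
(3,3)A 7/8 ✓
(3,4)A 4/6 ✓
(3,6)B 5/5 ✓
(3,7)B 4/4 ✓
(4,2)A 5/5 ✓
(4,3)A 7/7 ✓
(4,4)A 5/5 ✓
(4,6)B 4/5 ✓
(4,7)B 4/4 ✓
(5,1)A 2/2 ✓
(5,2)A 3/3 ✓
(5,4)A 3/3 ✓
(5,5)A 2/4 ✓
(5,6)B 2/3 ✓
All meet the threshold, so the configuration is stable.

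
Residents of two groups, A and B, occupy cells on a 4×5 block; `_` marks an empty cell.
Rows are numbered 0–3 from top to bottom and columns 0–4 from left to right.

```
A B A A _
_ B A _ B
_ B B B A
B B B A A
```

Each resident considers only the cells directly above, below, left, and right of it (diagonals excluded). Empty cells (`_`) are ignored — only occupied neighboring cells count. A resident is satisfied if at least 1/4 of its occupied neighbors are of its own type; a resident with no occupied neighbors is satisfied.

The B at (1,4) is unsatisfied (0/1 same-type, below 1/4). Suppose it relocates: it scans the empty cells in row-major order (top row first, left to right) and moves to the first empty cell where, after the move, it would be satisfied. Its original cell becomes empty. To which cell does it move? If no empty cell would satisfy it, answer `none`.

(1,0)

Vacating (1,4). Empty cells in order:
  (0,4): 0/1 same-type → still unsatisfied.
  (1,0): 1/2 same-type → satisfied — stop here.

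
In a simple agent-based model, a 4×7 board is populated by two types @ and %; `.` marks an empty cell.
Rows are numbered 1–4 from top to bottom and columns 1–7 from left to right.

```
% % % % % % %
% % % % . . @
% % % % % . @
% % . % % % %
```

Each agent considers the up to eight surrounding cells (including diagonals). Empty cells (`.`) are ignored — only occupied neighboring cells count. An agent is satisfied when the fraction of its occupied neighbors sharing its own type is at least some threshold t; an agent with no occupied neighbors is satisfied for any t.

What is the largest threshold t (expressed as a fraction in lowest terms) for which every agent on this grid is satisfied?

1/3

Row 1: (1,1)% 3/3 · (1,2)% 5/5 · (1,3)% 5/5 · (1,4)% 4/4 · (1,5)% 3/3 · (1,6)% 2/3 · (1,7)% 1/2
Row 2: (2,1)% 5/5 · (2,2)% 8/8 · (2,3)% 8/8 · (2,4)% 7/7 · (2,7)@ 1/3
Row 3: (3,1)% 5/5 · (3,2)% 7/7 · (3,3)% 7/7 · (3,4)% 6/6 · (3,5)% 5/5 · (3,7)@ 1/3
Row 4: (4,1)% 3/3 · (4,2)% 4/4 · (4,4)% 4/4 · (4,5)% 4/4 · (4,6)% 3/4 · (4,7)% 1/2
The smallest same-type fraction is 1/3 at (2,7), which reduces to 1/3. Any threshold above that leaves this agent unsatisfied.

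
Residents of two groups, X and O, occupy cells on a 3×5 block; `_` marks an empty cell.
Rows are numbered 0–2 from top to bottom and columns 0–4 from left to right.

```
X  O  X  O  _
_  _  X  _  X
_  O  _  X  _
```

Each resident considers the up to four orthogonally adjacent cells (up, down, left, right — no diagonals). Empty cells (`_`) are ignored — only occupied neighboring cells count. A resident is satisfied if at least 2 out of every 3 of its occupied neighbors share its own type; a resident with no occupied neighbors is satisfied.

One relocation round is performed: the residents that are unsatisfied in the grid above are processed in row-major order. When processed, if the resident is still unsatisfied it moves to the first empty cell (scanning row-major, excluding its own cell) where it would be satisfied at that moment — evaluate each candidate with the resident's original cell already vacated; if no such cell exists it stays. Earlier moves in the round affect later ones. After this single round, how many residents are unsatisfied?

Initially unsatisfied (in order): (0,0), (0,1), (0,2), (0,3).
  (0,0) → (1,0).
  (0,1): no empty cell satisfies it; stays.
  (0,2) → (1,3).
  (0,3): no empty cell satisfies it; stays.
Resulting grid:
_ O _ O _
X _ X X X
_ O _ X _
Unsatisfied now: (0,3).

1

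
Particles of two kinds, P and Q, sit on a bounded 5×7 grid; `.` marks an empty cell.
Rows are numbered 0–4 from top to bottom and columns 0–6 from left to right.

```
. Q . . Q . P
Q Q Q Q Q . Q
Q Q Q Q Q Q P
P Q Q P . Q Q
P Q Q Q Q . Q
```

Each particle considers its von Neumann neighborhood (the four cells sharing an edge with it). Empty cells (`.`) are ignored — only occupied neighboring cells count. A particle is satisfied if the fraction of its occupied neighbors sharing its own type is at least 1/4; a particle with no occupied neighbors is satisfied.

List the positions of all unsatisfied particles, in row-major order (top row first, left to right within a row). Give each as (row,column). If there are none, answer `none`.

(0,6), (1,6), (2,6), (3,3)

(0,1)Q 1/1 ✓
(0,4)Q 1/1 ✓
(0,6)P 0/1 ✗
(1,0)Q 2/2 ✓
(1,1)Q 4/4 ✓
(1,2)Q 3/3 ✓
(1,3)Q 3/3 ✓
(1,4)Q 3/3 ✓
(1,6)Q 0/2 ✗
(2,0)Q 2/3 ✓
(2,1)Q 4/4 ✓
(2,2)Q 4/4 ✓
(2,3)Q 3/4 ✓
(2,4)Q 3/3 ✓
(2,5)Q 2/3 ✓
(2,6)P 0/3 ✗
(3,0)P 1/3 ✓
(3,1)Q 3/4 ✓
(3,2)Q 3/4 ✓
(3,3)P 0/3 ✗
(3,5)Q 2/2 ✓
(3,6)Q 2/3 ✓
(4,0)P 1/2 ✓
(4,1)Q 2/3 ✓
(4,2)Q 3/3 ✓
(4,3)Q 2/3 ✓
(4,4)Q 1/1 ✓
(4,6)Q 1/1 ✓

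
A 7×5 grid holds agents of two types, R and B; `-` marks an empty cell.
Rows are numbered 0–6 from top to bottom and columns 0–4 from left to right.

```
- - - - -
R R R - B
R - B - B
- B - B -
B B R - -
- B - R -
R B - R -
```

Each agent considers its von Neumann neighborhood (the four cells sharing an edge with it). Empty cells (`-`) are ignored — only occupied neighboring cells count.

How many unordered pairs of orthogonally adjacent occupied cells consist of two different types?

Scan each occupied cell's neighbors to the right and below so each pair is counted once.
Row 1: R(1,0)–R(1,1)= R(1,0)–R(2,0)= R(1,1)–R(1,2)= R(1,2)–B(2,2)≠ B(1,4)–B(2,4)=  → 1/5 unlike.
Row 3: B(3,1)–B(4,1)=  → 0/1 unlike.
Row 4: B(4,0)–B(4,1)= B(4,1)–R(4,2)≠ B(4,1)–B(5,1)=  → 1/3 unlike.
Row 5: B(5,1)–B(6,1)= R(5,3)–R(6,3)=  → 0/2 unlike.
Row 6: R(6,0)–B(6,1)≠  → 1/1 unlike.
Total adjacent occupied pairs: 12; unlike-type pairs: 3.

3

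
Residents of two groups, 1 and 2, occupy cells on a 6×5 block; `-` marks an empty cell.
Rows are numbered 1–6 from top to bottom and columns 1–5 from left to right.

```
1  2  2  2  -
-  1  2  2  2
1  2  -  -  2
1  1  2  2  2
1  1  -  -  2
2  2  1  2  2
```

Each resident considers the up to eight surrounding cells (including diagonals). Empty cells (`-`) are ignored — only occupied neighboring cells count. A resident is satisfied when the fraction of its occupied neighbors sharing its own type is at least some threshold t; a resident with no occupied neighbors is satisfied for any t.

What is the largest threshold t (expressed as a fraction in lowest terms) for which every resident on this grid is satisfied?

1/4

(1,1)1 1/2
(1,2)2 2/4
(1,3)2 4/5
(1,4)2 4/4
(2,2)1 2/6
(2,3)2 5/6
(2,4)2 5/5
(2,5)2 3/3
(3,1)1 3/4
(3,2)2 2/6
(3,5)2 4/4
(4,1)1 4/5
(4,2)1 4/6
(4,3)2 2/4
(4,4)2 4/4
(4,5)2 3/3
(5,1)1 3/5
(5,2)1 4/7
(5,5)2 4/4
(6,1)2 1/3
(6,2)2 1/4
(6,3)1 1/3
(6,4)2 2/3
(6,5)2 2/2
The smallest same-type fraction is 1/4 at (6,2), which reduces to 1/4. Any threshold above that leaves this resident unsatisfied.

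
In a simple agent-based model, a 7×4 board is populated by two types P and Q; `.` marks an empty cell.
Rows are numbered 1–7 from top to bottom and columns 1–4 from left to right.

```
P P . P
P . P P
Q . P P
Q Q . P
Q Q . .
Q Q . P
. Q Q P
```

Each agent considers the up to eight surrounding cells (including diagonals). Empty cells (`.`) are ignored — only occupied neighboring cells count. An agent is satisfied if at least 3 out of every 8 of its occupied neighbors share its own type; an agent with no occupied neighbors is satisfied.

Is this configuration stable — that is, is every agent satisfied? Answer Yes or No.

Yes

(1,1)P 2/2 ok
(1,2)P 3/3 ok
(1,4)P 2/2 ok
(2,1)P 2/3 ok
(2,3)P 5/5 ok
(2,4)P 4/4 ok
(3,1)Q 2/3 ok
(3,3)P 4/5 ok
(3,4)P 4/4 ok
(4,1)Q 4/4 ok
(4,2)Q 4/5 ok
(4,4)P 2/2 ok
(5,1)Q 5/5 ok
(5,2)Q 5/5 ok
(6,1)Q 4/4 ok
(6,2)Q 5/5 ok
(6,4)P 1/2 ok
(7,2)Q 3/3 ok
(7,3)Q 2/4 ok
(7,4)P 1/2 ok
All meet the threshold, so the configuration is stable.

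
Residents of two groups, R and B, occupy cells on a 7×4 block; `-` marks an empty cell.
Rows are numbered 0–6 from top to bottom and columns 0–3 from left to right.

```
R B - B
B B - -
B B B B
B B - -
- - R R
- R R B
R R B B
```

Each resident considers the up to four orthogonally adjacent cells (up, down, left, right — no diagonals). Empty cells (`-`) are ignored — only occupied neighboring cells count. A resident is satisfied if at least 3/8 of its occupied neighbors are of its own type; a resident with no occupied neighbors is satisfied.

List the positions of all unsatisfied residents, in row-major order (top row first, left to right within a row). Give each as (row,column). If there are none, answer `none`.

(0,0)R 0/2 unhappy
(0,1)B 1/2 ok
(0,3)B 0/0 ok
(1,0)B 2/3 ok
(1,1)B 3/3 ok
(2,0)B 3/3 ok
(2,1)B 4/4 ok
(2,2)B 2/2 ok
(2,3)B 1/1 ok
(3,0)B 2/2 ok
(3,1)B 2/2 ok
(4,2)R 2/2 ok
(4,3)R 1/2 ok
(5,1)R 2/2 ok
(5,2)R 2/4 ok
(5,3)B 1/3 unhappy
(6,0)R 1/1 ok
(6,1)R 2/3 ok
(6,2)B 1/3 unhappy
(6,3)B 2/2 ok

(0,0), (5,3), (6,2)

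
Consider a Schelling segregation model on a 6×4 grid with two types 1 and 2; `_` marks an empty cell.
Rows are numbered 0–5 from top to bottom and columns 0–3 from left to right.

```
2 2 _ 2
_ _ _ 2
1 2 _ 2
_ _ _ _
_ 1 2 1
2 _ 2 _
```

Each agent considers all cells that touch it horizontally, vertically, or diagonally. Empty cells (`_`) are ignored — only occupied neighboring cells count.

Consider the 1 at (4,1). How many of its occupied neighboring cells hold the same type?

Occupied neighbors of (4,1): (4,2)=2, (5,0)=2, (5,2)=2.
Same type (1): 0 of 3.

0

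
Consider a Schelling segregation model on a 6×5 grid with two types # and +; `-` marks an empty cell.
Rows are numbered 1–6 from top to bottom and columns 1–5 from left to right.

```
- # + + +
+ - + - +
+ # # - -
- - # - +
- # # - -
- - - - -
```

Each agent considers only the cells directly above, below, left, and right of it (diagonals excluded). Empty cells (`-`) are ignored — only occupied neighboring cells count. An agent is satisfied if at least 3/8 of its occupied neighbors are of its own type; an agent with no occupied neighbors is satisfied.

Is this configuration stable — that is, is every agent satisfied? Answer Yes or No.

(1,2)# 0/1 ✗
(1,3)+ 2/3 ✓
(1,4)+ 2/2 ✓
(1,5)+ 2/2 ✓
(2,1)+ 1/1 ✓
(2,3)+ 1/2 ✓
(2,5)+ 1/1 ✓
(3,1)+ 1/2 ✓
(3,2)# 1/2 ✓
(3,3)# 2/3 ✓
(4,3)# 2/2 ✓
(4,5)+ 0/0 ✓
(5,2)# 1/1 ✓
(5,3)# 2/2 ✓
For instance (1,2) has only 0/1 same-type neighbors, below 3/8.

No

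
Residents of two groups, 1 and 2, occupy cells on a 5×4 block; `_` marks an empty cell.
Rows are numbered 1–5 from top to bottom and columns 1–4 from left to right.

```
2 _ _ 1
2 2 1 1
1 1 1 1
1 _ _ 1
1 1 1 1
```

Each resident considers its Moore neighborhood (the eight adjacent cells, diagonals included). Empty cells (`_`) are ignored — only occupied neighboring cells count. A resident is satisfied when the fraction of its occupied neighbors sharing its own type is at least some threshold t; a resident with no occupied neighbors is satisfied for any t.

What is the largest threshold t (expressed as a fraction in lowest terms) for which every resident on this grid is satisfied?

1/3

Row 1: (1,1)2 2/2 · (1,4)1 2/2
Row 2: (2,1)2 2/4 · (2,2)2 2/6 · (2,3)1 5/6 · (2,4)1 4/4
Row 3: (3,1)1 2/4 · (3,2)1 4/6 · (3,3)1 5/6 · (3,4)1 4/4
Row 4: (4,1)1 4/4 · (4,4)1 4/4
Row 5: (5,1)1 2/2 · (5,2)1 3/3 · (5,3)1 3/3 · (5,4)1 2/2
The smallest same-type fraction is 2/6 at (2,2), which reduces to 1/3. Any threshold above that leaves this resident unsatisfied.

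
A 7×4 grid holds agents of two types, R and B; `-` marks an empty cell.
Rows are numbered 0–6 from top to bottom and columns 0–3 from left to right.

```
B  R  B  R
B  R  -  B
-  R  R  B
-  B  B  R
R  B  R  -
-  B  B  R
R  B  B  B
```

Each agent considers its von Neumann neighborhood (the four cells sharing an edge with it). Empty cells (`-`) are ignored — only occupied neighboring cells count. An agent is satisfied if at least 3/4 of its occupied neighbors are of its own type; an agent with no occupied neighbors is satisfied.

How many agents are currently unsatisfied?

21

(0,0)B 1/2 ✗
(0,1)R 1/3 ✗
(0,2)B 0/2 ✗
(0,3)R 0/2 ✗
(1,0)B 1/2 ✗
(1,1)R 2/3 ✗
(1,3)B 1/2 ✗
(2,1)R 2/3 ✗
(2,2)R 1/3 ✗
(2,3)B 1/3 ✗
(3,1)B 2/3 ✗
(3,2)B 1/4 ✗
(3,3)R 0/2 ✗
(4,0)R 0/1 ✗
(4,1)B 2/4 ✗
(4,2)R 0/3 ✗
(5,1)B 3/3 ✓
(5,2)B 2/4 ✗
(5,3)R 0/2 ✗
(6,0)R 0/1 ✗
(6,1)B 2/3 ✗
(6,2)B 3/3 ✓
(6,3)B 1/2 ✗
Unsatisfied: (0,0), (0,1), (0,2), (0,3), (1,0), (1,1), (1,3), (2,1), (2,2), (2,3), (3,1), (3,2), (3,3), (4,0), (4,1), (4,2), (5,2), (5,3), (6,0), (6,1), (6,3) — 21 in total.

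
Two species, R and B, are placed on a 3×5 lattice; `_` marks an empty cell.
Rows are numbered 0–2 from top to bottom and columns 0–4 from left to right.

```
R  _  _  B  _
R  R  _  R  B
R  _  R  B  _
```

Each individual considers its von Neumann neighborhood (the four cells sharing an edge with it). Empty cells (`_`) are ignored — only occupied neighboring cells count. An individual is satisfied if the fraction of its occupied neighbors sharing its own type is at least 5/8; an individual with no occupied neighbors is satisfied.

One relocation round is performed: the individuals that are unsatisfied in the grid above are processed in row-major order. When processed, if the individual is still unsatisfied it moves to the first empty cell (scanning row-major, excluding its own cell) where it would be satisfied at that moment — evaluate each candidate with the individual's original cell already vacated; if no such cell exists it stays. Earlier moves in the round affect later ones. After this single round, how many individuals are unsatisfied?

1

Initially unsatisfied (in order): (0,3), (1,3), (1,4), (2,2), (2,3).
  (0,3) → (0,2).
  (1,3) → (0,1).
  (1,4): now satisfied by earlier moves; stays.
  (2,2) → (2,1).
  (2,3): now satisfied by earlier moves; stays.
Resulting grid:
R R B _ _
R R _ _ B
R R _ B _
Unsatisfied now: (0,2).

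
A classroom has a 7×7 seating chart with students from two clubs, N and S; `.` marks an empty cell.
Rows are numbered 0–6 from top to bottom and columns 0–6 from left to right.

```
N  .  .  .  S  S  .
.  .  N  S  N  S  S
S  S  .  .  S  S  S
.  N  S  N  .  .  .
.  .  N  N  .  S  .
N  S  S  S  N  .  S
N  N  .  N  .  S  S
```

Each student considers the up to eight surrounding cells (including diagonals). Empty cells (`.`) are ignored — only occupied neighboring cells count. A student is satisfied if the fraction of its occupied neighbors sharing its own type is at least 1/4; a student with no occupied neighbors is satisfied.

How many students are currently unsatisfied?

Row 0: (0,0)N 0/0 ok · (0,4)S 3/4 ok · (0,5)S 3/4 ok
Row 1: (1,2)N 0/2 unhappy · (1,3)S 2/4 ok · (1,4)N 0/6 unhappy · (1,5)S 6/7 ok · (1,6)S 4/4 ok
Row 2: (2,0)S 1/2 ok · (2,1)S 2/4 ok · (2,4)S 3/5 ok · (2,5)S 4/5 ok · (2,6)S 3/3 ok
Row 3: (3,1)N 1/4 ok · (3,2)S 1/5 unhappy · (3,3)N 2/4 ok
Row 4: (4,2)N 3/7 ok · (4,3)N 3/6 ok · (4,5)S 1/2 ok
Row 5: (5,0)N 2/3 ok · (5,1)S 1/5 unhappy · (5,2)S 2/6 ok · (5,3)S 1/5 unhappy · (5,4)N 2/5 ok · (5,6)S 3/3 ok
Row 6: (6,0)N 2/3 ok · (6,1)N 2/4 ok · (6,3)N 1/3 ok · (6,5)S 2/3 ok · (6,6)S 2/2 ok
Unsatisfied: (1,2), (1,4), (3,2), (5,1), (5,3) — 5 in total.

5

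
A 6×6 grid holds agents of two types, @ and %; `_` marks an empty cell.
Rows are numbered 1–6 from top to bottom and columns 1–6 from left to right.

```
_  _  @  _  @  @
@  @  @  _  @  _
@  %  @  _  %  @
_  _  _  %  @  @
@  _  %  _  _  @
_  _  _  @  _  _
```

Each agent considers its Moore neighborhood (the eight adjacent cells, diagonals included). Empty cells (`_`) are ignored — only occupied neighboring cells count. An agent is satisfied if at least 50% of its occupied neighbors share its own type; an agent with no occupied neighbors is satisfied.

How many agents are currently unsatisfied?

3

(1,3)@ 2/2 ok
(1,5)@ 2/2 ok
(1,6)@ 2/2 ok
(2,1)@ 2/3 ok
(2,2)@ 5/6 ok
(2,3)@ 3/4 ok
(2,5)@ 3/4 ok
(3,1)@ 2/3 ok
(3,2)% 0/5 unhappy
(3,3)@ 2/4 ok
(3,5)% 1/5 unhappy
(3,6)@ 3/4 ok
(4,4)% 2/4 ok
(4,5)@ 3/5 ok
(4,6)@ 3/4 ok
(5,1)@ 0/0 ok
(5,3)% 1/2 ok
(5,6)@ 2/2 ok
(6,4)@ 0/1 unhappy
Unsatisfied: (3,2), (3,5), (6,4) — 3 in total.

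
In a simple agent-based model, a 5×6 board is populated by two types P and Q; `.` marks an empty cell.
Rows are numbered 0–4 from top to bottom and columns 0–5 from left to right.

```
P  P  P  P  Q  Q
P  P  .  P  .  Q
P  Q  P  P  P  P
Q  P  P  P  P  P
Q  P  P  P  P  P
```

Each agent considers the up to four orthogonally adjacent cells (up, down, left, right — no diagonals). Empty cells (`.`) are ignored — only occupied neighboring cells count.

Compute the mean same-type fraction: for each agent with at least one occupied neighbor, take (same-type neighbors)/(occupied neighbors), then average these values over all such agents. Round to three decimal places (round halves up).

0.786

Row 0: (0,0)P 2/2 · (0,1)P 3/3 · (0,2)P 2/2 · (0,3)P 2/3 · (0,4)Q 1/2 · (0,5)Q 2/2
Row 1: (1,0)P 3/3 · (1,1)P 2/3 · (1,3)P 2/2 · (1,5)Q 1/2
Row 2: (2,0)P 1/3 · (2,1)Q 0/4 · (2,2)P 2/3 · (2,3)P 4/4 · (2,4)P 3/3 · (2,5)P 2/3
Row 3: (3,0)Q 1/3 · (3,1)P 2/4 · (3,2)P 4/4 · (3,3)P 4/4 · (3,4)P 4/4 · (3,5)P 3/3
Row 4: (4,0)Q 1/2 · (4,1)P 2/3 · (4,2)P 3/3 · (4,3)P 3/3 · (4,4)P 3/3 · (4,5)P 2/2
Sum over 28 agents: 2/2 + 3/3 + 2/2 + 2/3 + 1/2 + 2/2 + 3/3 + 2/3 + 2/2 + 1/2 + 1/3 + 0/4 + 2/3 + 4/4 + 3/3 + 2/3 + 1/3 + 2/4 + 4/4 + 4/4 + 4/4 + 3/3 + 1/2 + 2/3 + 3/3 + 3/3 + 3/3 + 2/2 = 22; mean = 22 ÷ 28 = 11/14 = 0.785714… → 0.786.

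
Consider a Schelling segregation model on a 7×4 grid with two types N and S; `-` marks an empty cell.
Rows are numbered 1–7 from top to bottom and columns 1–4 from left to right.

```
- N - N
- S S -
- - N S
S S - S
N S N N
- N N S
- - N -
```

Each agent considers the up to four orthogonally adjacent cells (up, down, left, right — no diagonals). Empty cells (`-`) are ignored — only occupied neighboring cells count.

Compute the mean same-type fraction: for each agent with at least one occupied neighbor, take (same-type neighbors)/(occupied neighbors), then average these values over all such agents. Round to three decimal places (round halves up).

(1,2)N 0/1
(1,4)N — no occupied neighbors
(2,2)S 1/2
(2,3)S 1/2
(3,3)N 0/2
(3,4)S 1/2
(4,1)S 1/2
(4,2)S 2/2
(4,4)S 1/2
(5,1)N 0/2
(5,2)S 1/4
(5,3)N 2/3
(5,4)N 1/3
(6,2)N 1/2
(6,3)N 3/4
(6,4)S 0/2
(7,3)N 1/1
Sum over 16 agents: 0/1 + 1/2 + 1/2 + 0/2 + 1/2 + 1/2 + 2/2 + 1/2 + 0/2 + 1/4 + 2/3 + 1/3 + 1/2 + 3/4 + 0/2 + 1/1 = 7; mean = 7 ÷ 16 = 7/16 = 0.4375 → 0.438.

0.438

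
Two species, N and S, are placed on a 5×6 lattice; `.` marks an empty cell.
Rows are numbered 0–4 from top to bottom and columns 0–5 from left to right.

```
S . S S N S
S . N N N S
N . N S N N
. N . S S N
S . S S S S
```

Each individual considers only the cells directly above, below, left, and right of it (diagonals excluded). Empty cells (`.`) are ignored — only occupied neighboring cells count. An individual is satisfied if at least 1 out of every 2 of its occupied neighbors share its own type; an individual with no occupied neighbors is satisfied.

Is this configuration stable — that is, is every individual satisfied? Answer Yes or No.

No

Row 0: (0,0)S 1/1 ok · (0,2)S 1/2 ok · (0,3)S 1/3 unhappy · (0,4)N 1/3 unhappy · (0,5)S 1/2 ok
Row 1: (1,0)S 1/2 ok · (1,2)N 2/3 ok · (1,3)N 2/4 ok · (1,4)N 3/4 ok · (1,5)S 1/3 unhappy
Row 2: (2,0)N 0/1 unhappy · (2,2)N 1/2 ok · (2,3)S 1/4 unhappy · (2,4)N 2/4 ok · (2,5)N 2/3 ok
Row 3: (3,1)N 0/0 ok · (3,3)S 3/3 ok · (3,4)S 2/4 ok · (3,5)N 1/3 unhappy
Row 4: (4,0)S 0/0 ok · (4,2)S 1/1 ok · (4,3)S 3/3 ok · (4,4)S 3/3 ok · (4,5)S 1/2 ok
For instance (0,3) has only 1/3 same-type neighbors, below 1/2.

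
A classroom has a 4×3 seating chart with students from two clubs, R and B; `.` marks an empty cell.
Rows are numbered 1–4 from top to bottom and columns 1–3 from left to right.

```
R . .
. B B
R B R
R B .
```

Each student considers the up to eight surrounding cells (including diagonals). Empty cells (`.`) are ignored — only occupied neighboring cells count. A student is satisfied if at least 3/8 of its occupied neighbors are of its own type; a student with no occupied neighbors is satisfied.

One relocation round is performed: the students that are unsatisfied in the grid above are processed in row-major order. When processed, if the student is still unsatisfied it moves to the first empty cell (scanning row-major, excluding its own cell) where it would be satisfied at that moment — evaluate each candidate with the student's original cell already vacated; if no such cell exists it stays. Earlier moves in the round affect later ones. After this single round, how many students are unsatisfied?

2

Initially unsatisfied (in order): (1,1), (3,1), (3,3), (4,1), (4,2).
  (1,1): no empty cell satisfies it; stays.
  (3,1): no empty cell satisfies it; stays.
  (3,3) → (2,1).
  (4,1) → (1,2).
  (4,2): now satisfied by earlier moves; stays.
Resulting grid:
R R .
R B B
R B .
. B .
Unsatisfied now: (2,2), (3,1).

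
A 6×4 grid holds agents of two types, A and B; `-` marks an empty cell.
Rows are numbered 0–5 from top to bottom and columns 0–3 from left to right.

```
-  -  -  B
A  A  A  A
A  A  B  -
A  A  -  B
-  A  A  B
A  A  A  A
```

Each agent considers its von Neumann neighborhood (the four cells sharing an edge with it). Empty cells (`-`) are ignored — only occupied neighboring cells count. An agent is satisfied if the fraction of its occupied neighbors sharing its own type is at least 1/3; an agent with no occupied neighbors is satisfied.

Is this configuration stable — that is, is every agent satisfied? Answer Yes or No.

(0,3)B 0/1 ✗
(1,0)A 2/2 ✓
(1,1)A 3/3 ✓
(1,2)A 2/3 ✓
(1,3)A 1/2 ✓
(2,0)A 3/3 ✓
(2,1)A 3/4 ✓
(2,2)B 0/2 ✗
(3,0)A 2/2 ✓
(3,1)A 3/3 ✓
(3,3)B 1/1 ✓
(4,1)A 3/3 ✓
(4,2)A 2/3 ✓
(4,3)B 1/3 ✓
(5,0)A 1/1 ✓
(5,1)A 3/3 ✓
(5,2)A 3/3 ✓
(5,3)A 1/2 ✓
For instance (0,3) has only 0/1 same-type neighbors, below 1/3.

No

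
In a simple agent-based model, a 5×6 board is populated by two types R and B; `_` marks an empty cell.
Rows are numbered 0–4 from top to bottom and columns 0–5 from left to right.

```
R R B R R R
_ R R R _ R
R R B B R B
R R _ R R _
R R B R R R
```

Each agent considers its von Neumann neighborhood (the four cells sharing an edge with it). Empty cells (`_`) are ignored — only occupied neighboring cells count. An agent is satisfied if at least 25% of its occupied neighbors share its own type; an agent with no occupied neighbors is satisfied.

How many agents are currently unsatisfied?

(0,0)R 1/1 satisfied
(0,1)R 2/3 satisfied
(0,2)B 0/3 not
(0,3)R 2/3 satisfied
(0,4)R 2/2 satisfied
(0,5)R 2/2 satisfied
(1,1)R 3/3 satisfied
(1,2)R 2/4 satisfied
(1,3)R 2/3 satisfied
(1,5)R 1/2 satisfied
(2,0)R 2/2 satisfied
(2,1)R 3/4 satisfied
(2,2)B 1/3 satisfied
(2,3)B 1/4 satisfied
(2,4)R 1/3 satisfied
(2,5)B 0/2 not
(3,0)R 3/3 satisfied
(3,1)R 3/3 satisfied
(3,3)R 2/3 satisfied
(3,4)R 3/3 satisfied
(4,0)R 2/2 satisfied
(4,1)R 2/3 satisfied
(4,2)B 0/2 not
(4,3)R 2/3 satisfied
(4,4)R 3/3 satisfied
(4,5)R 1/1 satisfied
Unsatisfied: (0,2), (2,5), (4,2) — 3 in total.

3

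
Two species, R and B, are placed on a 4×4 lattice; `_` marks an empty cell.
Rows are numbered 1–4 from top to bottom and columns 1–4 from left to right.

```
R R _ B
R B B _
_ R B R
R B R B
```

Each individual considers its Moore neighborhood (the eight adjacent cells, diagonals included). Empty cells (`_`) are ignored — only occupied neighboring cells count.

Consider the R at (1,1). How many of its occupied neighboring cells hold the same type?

2

Occupied neighbors of (1,1): (1,2)=R, (2,1)=R, (2,2)=B.
Same type (R): 2 of 3.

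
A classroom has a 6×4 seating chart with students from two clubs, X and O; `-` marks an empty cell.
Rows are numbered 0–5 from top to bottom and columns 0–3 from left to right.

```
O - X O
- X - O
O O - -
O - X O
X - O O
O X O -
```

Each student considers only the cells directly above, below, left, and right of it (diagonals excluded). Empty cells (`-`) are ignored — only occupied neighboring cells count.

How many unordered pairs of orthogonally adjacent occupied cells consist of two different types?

8

Scan each occupied cell's neighbors to the right and below so each pair is counted once.
From row 0: 1 unlike of 2 pairs (running 1/2).
From row 1: 1 unlike of 1 pairs (running 2/3).
From row 2: 0 unlike of 2 pairs (running 2/5).
From row 3: 3 unlike of 4 pairs (running 5/9).
From row 4: 1 unlike of 3 pairs (running 6/12).
From row 5: 2 unlike of 2 pairs (running 8/14).
Total adjacent occupied pairs: 14; unlike-type pairs: 8.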